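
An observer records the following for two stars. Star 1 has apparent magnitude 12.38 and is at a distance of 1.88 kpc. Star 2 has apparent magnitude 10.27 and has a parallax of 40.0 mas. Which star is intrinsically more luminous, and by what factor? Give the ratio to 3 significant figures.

Star 1: d = 1.88 kpc = 1880 pc
Star 1: M = m − 5 log₁₀ d + 5 = 12.38 − 5·3.2742 + 5 = 1.009
Star 2: p = 40.0 mas = 0.0400″ → d = 1/p = 25.00 pc
Star 2: M = m − 5 log₁₀ d + 5 = 10.27 − 5·1.3979 + 5 = 8.280
ΔM = M_1 − M_2 = 1.009 − (8.280) = -7.271; smaller M is more luminous → Star 1.
L ratio = 10^(0.4 |ΔM|) = 10^2.908 = 809.9

Star 1 is more luminous, by a factor of 810.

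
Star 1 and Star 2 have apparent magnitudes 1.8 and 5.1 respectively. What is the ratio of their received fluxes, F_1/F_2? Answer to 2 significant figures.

F_1/F_2 ≈ 21

Magnitude difference = -3.3
Flux ratio = 10^(−0.4 Δm) = 10^(−0.4 × -3.3) = 10^1.320 = 20.89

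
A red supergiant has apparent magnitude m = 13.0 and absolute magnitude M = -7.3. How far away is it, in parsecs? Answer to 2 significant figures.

Distance modulus: m − M = 13.0 − (-7.3) = 20.300
m − M = 5 log₁₀ d − 5
log₁₀ d = (m − M)/5 + 1 = 5.0600
d = 10^5.0600 = 114800 pc

d ≈ 110000 pc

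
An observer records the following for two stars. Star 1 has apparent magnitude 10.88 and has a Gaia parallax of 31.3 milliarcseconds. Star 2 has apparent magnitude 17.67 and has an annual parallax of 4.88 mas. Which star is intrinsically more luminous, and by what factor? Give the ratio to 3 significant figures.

Star 1 is more luminous, by a factor of 12.6.

Star 1: p = 31.3 mas = 0.0313″ → d = 1/p = 31.95 pc
Star 1: M = m − 5 log₁₀ d + 5 = 10.88 − 5·1.5045 + 5 = 8.358
Star 2: p = 4.88 mas = 4.88×10^-3″ → d = 1/p = 204.9 pc
Star 2: M = m − 5 log₁₀ d + 5 = 17.67 − 5·2.3116 + 5 = 11.112
ΔM = M_1 − M_2 = 8.358 − (11.112) = -2.754; smaller M is more luminous → Star 1.
L ratio = 10^(0.4 |ΔM|) = 10^1.102 = 12.64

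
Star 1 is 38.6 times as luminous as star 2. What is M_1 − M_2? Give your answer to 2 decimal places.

M_1 − M_2 ≈ -3.97

Pogson: ΔM = −2.5 log₁₀(ratio) = −2.5 log₁₀(38.6) = −2.5 × 1.5866 = -3.966
Star 1 is brighter, so it has the smaller magnitude: the difference is negative.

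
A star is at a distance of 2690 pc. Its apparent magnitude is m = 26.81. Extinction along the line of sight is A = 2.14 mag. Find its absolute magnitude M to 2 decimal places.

5 log₁₀(d/10 pc) = 5 log₁₀(2690) − 5 = 12.149
M = m − 5 log₁₀(d/10) − A = 26.81 − 12.149 − 2.14 = 12.521

M ≈ 12.52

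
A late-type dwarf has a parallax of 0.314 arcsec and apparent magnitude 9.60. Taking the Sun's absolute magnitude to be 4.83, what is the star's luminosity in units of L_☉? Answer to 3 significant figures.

L/L_☉ ≈ 1.25×10^-3

d = 1/p = 1/0.314″ = 3.185 pc
M = m − 5 log₁₀ d + 5 = 9.60 − 5·0.5031 + 5 = 12.085
M − M_☉ = 12.085 − 4.83 = 7.255
L/L_☉ = 10^(−0.4 × 7.255) = 1.254×10^-3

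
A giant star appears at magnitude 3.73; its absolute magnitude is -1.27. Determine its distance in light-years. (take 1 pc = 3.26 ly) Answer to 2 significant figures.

Distance modulus: m − M = 3.73 − (-1.27) = 5.000
m − M = 5 log₁₀ d − 5
log₁₀ d = (m − M)/5 + 1 = 2.0000
d = 10^2.0000 = 100.0 pc
= 326.0 ly

d ≈ 330 ly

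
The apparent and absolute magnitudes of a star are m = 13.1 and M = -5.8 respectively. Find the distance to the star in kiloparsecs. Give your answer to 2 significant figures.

Distance modulus: m − M = 13.1 − (-5.8) = 18.900
m − M = 5 log₁₀ d − 5
log₁₀ d = (m − M)/5 + 1 = 4.7800
d = 10^4.7800 = 60260 pc
= 60.26 kpc

d ≈ 60 kpc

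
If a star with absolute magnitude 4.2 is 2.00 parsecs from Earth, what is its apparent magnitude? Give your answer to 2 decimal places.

m ≈ 0.71

m = M + 5 log₁₀ d − 5 = 4.2 + 5·0.3010 − 5 = 0.705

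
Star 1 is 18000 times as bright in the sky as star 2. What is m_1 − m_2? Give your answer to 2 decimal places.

m_1 − m_2 ≈ -10.64

Pogson: Δm = −2.5 log₁₀(ratio) = −2.5 log₁₀(18000) = −2.5 × 4.2553 = -10.638
Star 1 is brighter, so it has the smaller magnitude: the difference is negative.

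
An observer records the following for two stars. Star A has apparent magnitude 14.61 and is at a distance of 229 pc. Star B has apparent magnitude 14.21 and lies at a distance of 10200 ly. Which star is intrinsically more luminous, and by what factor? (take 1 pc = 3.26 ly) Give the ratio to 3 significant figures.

Star B is more luminous, by a factor of 270.

Star A: M = m − 5 log₁₀ d + 5 = 14.61 − 5·2.3598 + 5 = 7.811
Star B: d = 10200 ly / 3.26 = 3129 pc
Star B: M = m − 5 log₁₀ d + 5 = 14.21 − 5·3.4954 + 5 = 1.733
ΔM = M_A − M_B = 7.811 − (1.733) = 6.078; smaller M is more luminous → Star B.
L ratio = 10^(0.4 |ΔM|) = 10^2.431 = 269.8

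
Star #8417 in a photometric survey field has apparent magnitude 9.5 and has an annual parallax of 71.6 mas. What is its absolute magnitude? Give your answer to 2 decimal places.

M ≈ 8.77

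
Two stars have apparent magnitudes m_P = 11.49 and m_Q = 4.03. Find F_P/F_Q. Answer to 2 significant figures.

Magnitude difference = 7.46
Flux ratio = 10^(−0.4 Δm) = 10^(−0.4 × 7.46) = 10^-2.984 = 1.038×10^-3

F_P/F_Q ≈ 1.0×10^-3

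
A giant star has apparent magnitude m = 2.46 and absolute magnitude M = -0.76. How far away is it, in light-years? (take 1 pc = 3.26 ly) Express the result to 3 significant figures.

μ = m − M = 3.220
m − M = 5 log₁₀ d − 5
log₁₀ d = (m − M)/5 + 1 = 1.6440
d = 10^1.6440 = 44.06 pc
= 143.6 ly

d ≈ 144 ly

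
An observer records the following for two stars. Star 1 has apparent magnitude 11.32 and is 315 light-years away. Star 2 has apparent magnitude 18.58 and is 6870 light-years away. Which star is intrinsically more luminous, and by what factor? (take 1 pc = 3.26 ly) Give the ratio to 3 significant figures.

Star 1 is more luminous, by a factor of 1.69.

Star 1: d = 315 ly / 3.26 = 96.63 pc
Star 1: M = m − 5 log₁₀ d + 5 = 11.32 − 5·1.9851 + 5 = 6.395
Star 2: d = 6870 ly / 3.26 = 2107 pc
Star 2: M = m − 5 log₁₀ d + 5 = 18.58 − 5·3.3237 + 5 = 6.961
ΔM = M_1 − M_2 = 6.395 − (6.961) = -0.567; smaller M is more luminous → Star 1.
L ratio = 10^(0.4 |ΔM|) = 10^0.227 = 1.685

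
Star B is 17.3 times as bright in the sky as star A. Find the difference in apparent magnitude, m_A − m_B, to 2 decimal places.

m_A − m_B ≈ 3.10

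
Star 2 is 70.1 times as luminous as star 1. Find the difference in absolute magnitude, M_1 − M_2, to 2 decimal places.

M_1 − M_2 ≈ 4.61

Pogson: ΔM = −2.5 log₁₀(ratio) = −2.5 log₁₀(70.1) = −2.5 × 1.8457 = -4.614
Star 2 is brighter so has the smaller magnitude: M_1 − M_2 is positive.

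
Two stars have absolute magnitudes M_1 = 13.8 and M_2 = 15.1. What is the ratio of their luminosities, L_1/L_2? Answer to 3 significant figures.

ΔM = M_1 − M_2 = -1.3
L_1/L_2 = 10^(−0.4 ΔM) = 10^0.520 = 3.311

L_1/L_2 ≈ 3.31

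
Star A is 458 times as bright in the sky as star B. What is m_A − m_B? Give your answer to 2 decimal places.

m_A − m_B ≈ -6.65

Pogson: Δm = −2.5 log₁₀(ratio) = −2.5 log₁₀(458) = −2.5 × 2.6609 = -6.652
Star A is brighter, so it has the smaller magnitude: the difference is negative.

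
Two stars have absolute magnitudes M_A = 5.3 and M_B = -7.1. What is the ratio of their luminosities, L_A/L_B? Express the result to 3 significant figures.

L_A/L_B ≈ 1.10×10^-5

ΔM = M_A − M_B = 12.4
L_A/L_B = 10^(−0.4 ΔM) = 10^-4.960 = 1.096×10^-5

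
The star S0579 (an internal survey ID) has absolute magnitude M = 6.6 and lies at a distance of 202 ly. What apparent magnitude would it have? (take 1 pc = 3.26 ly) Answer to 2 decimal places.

m ≈ 10.56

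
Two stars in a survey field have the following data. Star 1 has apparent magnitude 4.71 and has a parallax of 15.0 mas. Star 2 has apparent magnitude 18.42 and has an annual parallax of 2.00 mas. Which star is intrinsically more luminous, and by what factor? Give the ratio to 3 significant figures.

Star 1 is more luminous, by a factor of 5420.

Star 1: p = 15.0 mas = 0.0150″ → d = 1/p = 66.67 pc
Star 1: M = m − 5 log₁₀ d + 5 = 4.71 − 5·1.8239 + 5 = 0.590
Star 2: p = 2.00 mas = 2.00×10^-3″ → d = 1/p = 500.0 pc
Star 2: M = m − 5 log₁₀ d + 5 = 18.42 − 5·2.6990 + 5 = 9.925
ΔM = M_1 − M_2 = 0.590 − (9.925) = -9.335; smaller M is more luminous → Star 1.
L ratio = 10^(0.4 |ΔM|) = 10^3.734 = 5418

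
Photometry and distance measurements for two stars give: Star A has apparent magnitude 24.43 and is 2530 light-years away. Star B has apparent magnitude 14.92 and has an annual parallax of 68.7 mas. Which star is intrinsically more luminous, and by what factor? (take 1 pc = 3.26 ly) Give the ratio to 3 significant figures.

Star A: d = 2530 ly / 3.26 = 776.1 pc
Star A: M = m − 5 log₁₀ d + 5 = 24.43 − 5·2.8899 + 5 = 14.980
Star B: p = 68.7 mas = 0.0687″ → d = 1/p = 14.56 pc
Star B: M = m − 5 log₁₀ d + 5 = 14.92 − 5·1.1630 + 5 = 14.105
ΔM = M_A − M_B = 14.980 − (14.105) = 0.876; smaller M is more luminous → Star B.
L ratio = 10^(0.4 |ΔM|) = 10^0.350 = 2.240

Star B is more luminous, by a factor of 2.24.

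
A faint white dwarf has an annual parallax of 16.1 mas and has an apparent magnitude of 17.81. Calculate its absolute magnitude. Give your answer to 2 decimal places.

p = 16.1 mas = 0.0161″ → d = 1/p = 62.11 pc
5 log₁₀(d/10 pc) = 5 log₁₀(62.11) − 5 = 3.966
M = m − 5 log₁₀(d/10) = 17.81 − 3.966 = 13.844

M ≈ 13.84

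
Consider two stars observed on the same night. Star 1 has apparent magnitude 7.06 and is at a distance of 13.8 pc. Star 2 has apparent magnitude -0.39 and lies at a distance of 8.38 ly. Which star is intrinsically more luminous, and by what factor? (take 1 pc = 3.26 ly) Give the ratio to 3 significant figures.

Star 1: M = m − 5 log₁₀ d + 5 = 7.06 − 5·1.1399 + 5 = 6.361
Star 2: d = 8.38 ly / 3.26 = 2.571 pc
Star 2: M = m − 5 log₁₀ d + 5 = -0.39 − 5·0.4100 + 5 = 2.560
ΔM = M_1 − M_2 = 6.361 − (2.560) = 3.801; smaller M is more luminous → Star 2.
L ratio = 10^(0.4 |ΔM|) = 10^1.520 = 33.14

Star 2 is more luminous, by a factor of 33.1.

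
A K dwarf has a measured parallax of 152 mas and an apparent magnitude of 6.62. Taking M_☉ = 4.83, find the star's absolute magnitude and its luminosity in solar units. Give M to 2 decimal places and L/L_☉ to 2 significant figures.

M ≈ 7.53; L/L_☉ ≈ 0.083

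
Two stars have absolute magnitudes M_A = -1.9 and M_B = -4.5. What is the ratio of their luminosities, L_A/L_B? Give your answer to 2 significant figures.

L_A/L_B ≈ 0.091

ΔM = M_A − M_B = 2.6
L_A/L_B = 10^(−0.4 ΔM) = 10^-1.040 = 0.09120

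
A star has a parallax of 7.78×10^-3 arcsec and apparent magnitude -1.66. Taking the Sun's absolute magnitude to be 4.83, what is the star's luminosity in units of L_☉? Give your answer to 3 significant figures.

L/L_☉ ≈ 65200

d = 1/p = 1/7.78×10^-3″ = 128.5 pc
M = m − 5 log₁₀ d + 5 = -1.66 − 5·2.1090 + 5 = -7.205
M − M_☉ = -7.205 − 4.83 = -12.035
L/L_☉ = 10^(−0.4 × -12.035) = 65170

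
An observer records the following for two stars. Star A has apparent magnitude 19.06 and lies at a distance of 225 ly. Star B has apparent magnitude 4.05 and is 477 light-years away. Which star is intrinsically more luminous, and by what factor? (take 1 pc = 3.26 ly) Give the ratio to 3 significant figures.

Star B is more luminous, by a factor of 4.54×10^6.

Star A: d = 225 ly / 3.26 = 69.02 pc
Star A: M = m − 5 log₁₀ d + 5 = 19.06 − 5·1.8390 + 5 = 14.865
Star B: d = 477 ly / 3.26 = 146.3 pc
Star B: M = m − 5 log₁₀ d + 5 = 4.05 − 5·2.1653 + 5 = -1.777
ΔM = M_A − M_B = 14.865 − (-1.777) = 16.642; smaller M is more luminous → Star B.
L ratio = 10^(0.4 |ΔM|) = 10^6.657 = 4.536×10^6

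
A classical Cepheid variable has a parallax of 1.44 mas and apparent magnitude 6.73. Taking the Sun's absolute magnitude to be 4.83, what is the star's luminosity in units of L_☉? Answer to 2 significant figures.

L/L_☉ ≈ 840

d = 1/p = 1000/1.44 mas = 694.4 pc
M = m − 5 log₁₀ d + 5 = 6.73 − 5·2.8416 + 5 = -2.478
M − M_☉ = -2.478 − 4.83 = -7.308
L/L_☉ = 10^(−0.4 × -7.308) = 838.1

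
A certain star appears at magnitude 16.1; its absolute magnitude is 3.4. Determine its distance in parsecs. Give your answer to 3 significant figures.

d ≈ 3470 pc

μ = m − M = 12.700
m − M = 5 log₁₀ d − 5
log₁₀ d = (m − M)/5 + 1 = 3.5400
d = 10^3.5400 = 3467 pc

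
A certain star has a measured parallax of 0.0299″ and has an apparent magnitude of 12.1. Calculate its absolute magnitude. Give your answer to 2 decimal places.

M ≈ 9.48

d = 1/p = 1/0.0299″ = 33.44 pc
5 log₁₀(d/10 pc) = 5 log₁₀(33.44) − 5 = 2.622
M = m − 5 log₁₀(d/10) = 12.1 − 2.622 = 9.478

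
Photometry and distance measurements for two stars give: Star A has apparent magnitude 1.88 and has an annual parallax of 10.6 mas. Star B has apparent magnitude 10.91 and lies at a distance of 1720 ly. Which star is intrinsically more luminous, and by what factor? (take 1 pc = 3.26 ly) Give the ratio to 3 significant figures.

Star A: p = 10.6 mas = 0.0106″ → d = 1/p = 94.34 pc
Star A: M = m − 5 log₁₀ d + 5 = 1.88 − 5·1.9747 + 5 = -2.993
Star B: d = 1720 ly / 3.26 = 527.6 pc
Star B: M = m − 5 log₁₀ d + 5 = 10.91 − 5·2.7223 + 5 = 2.298
ΔM = M_A − M_B = -2.993 − (2.298) = -5.292; smaller M is more luminous → Star A.
L ratio = 10^(0.4 |ΔM|) = 10^2.117 = 130.8

Star A is more luminous, by a factor of 131.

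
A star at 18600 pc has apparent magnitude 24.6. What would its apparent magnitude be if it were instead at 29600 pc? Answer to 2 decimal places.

m ≈ 25.61

Flux ∝ 1/d², so Δm = 5 log₁₀(d₂/d₁) = 5 log₁₀(29600/18600) = 1.009
m₂ = m₁ + Δm = 24.6 + (1.009) = 25.609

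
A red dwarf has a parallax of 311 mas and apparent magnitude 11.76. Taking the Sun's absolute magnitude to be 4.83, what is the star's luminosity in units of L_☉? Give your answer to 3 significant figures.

d = 1/p = 1000/311 mas = 3.215 pc
M = m − 5 log₁₀ d + 5 = 11.76 − 5·0.5072 + 5 = 14.224
M − M_☉ = 14.224 − 4.83 = 9.394
L/L_☉ = 10^(−0.4 × 9.394) = 1.748×10^-4

L/L_☉ ≈ 1.75×10^-4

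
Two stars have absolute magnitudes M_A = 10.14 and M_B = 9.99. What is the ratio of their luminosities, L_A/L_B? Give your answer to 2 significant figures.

L_A/L_B ≈ 0.87

ΔM = M_A − M_B = 0.15
L_A/L_B = 10^(−0.4 ΔM) = 10^-0.060 = 0.8710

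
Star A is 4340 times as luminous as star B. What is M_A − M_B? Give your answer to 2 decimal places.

M_A − M_B ≈ -9.09

Pogson: ΔM = −2.5 log₁₀(ratio) = −2.5 log₁₀(4340) = −2.5 × 3.6375 = -9.094
Star A is brighter, so it has the smaller magnitude: the difference is negative.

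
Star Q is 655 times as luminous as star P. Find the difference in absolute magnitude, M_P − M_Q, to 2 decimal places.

M_P − M_Q ≈ 7.04

Pogson: ΔM = −2.5 log₁₀(ratio) = −2.5 log₁₀(655) = −2.5 × 2.8162 = -7.041
Star Q is brighter so has the smaller magnitude: M_P − M_Q is positive.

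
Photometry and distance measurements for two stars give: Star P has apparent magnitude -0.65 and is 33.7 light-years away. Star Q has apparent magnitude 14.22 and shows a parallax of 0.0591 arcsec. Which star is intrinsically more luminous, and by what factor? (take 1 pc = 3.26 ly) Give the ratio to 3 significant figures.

Star P is more luminous, by a factor of 331000.

Star P: d = 33.7 ly / 3.26 = 10.34 pc
Star P: M = m − 5 log₁₀ d + 5 = -0.65 − 5·1.0144 + 5 = -0.722
Star Q: d = 1/p = 1/0.0591″ = 16.92 pc
Star Q: M = m − 5 log₁₀ d + 5 = 14.22 − 5·1.2284 + 5 = 13.078
ΔM = M_P − M_Q = -0.722 − (13.078) = -13.800; smaller M is more luminous → Star P.
L ratio = 10^(0.4 |ΔM|) = 10^5.520 = 331100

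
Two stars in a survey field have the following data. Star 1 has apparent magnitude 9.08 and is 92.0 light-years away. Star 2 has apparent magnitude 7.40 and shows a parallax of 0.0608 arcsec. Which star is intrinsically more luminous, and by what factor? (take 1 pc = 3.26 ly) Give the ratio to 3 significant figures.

Star 1: d = 92.0 ly / 3.26 = 28.22 pc
Star 1: M = m − 5 log₁₀ d + 5 = 9.08 − 5·1.4506 + 5 = 6.827
Star 2: d = 1/p = 1/0.0608″ = 16.45 pc
Star 2: M = m − 5 log₁₀ d + 5 = 7.40 − 5·1.2161 + 5 = 6.320
ΔM = M_1 − M_2 = 6.827 − (6.320) = 0.508; smaller M is more luminous → Star 2.
L ratio = 10^(0.4 |ΔM|) = 10^0.203 = 1.596

Star 2 is more luminous, by a factor of 1.60.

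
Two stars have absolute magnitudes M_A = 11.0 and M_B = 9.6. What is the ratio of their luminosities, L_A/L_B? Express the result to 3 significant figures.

L_A/L_B ≈ 0.275

ΔM = M_A − M_B = 1.4
L_A/L_B = 10^(−0.4 ΔM) = 10^-0.560 = 0.2754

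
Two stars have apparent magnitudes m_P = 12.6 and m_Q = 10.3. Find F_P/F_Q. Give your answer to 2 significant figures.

Δm = 12.6 − (10.3) = 2.3
Flux ratio = 10^(−0.4 Δm) = 10^(−0.4 × 2.3) = 10^-0.920 = 0.1202

F_P/F_Q ≈ 0.12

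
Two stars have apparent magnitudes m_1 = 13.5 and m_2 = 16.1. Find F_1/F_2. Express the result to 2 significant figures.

F_1/F_2 ≈ 11

Magnitude difference = -2.6
Flux ratio = 10^(−0.4 Δm) = 10^(−0.4 × -2.6) = 10^1.040 = 10.96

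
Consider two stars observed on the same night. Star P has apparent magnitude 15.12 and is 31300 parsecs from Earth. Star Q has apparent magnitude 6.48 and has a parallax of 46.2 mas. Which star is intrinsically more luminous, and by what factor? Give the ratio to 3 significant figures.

Star P is more luminous, by a factor of 732.

Star P: M = m − 5 log₁₀ d + 5 = 15.12 − 5·4.4955 + 5 = -2.358
Star Q: p = 46.2 mas = 0.0462″ → d = 1/p = 21.65 pc
Star Q: M = m − 5 log₁₀ d + 5 = 6.48 − 5·1.3354 + 5 = 4.803
ΔM = M_P − M_Q = -2.358 − (4.803) = -7.161; smaller M is more luminous → Star P.
L ratio = 10^(0.4 |ΔM|) = 10^2.864 = 731.8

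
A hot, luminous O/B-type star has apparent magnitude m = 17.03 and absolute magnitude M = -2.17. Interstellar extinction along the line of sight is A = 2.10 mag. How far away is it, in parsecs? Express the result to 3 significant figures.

m − M = 5 log₁₀(d/10 pc) + A  ⇒  17.03 − (-2.17) − 2.10 = 5 log₁₀(d/10)
17.100 = 5 log₁₀(d/10)
log₁₀ d = (m − M − A)/5 + 1 = 4.4200
d = 10^4.4200 = 26300 pc

d ≈ 26300 pc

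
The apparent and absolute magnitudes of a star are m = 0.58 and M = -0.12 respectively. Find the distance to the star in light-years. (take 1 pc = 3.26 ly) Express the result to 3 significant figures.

d ≈ 45.0 ly

μ = m − M = 0.700
m − M = 5 log₁₀ d − 5
log₁₀ d = (m − M)/5 + 1 = 1.1400
d = 10^1.1400 = 13.80 pc
= 45.00 ly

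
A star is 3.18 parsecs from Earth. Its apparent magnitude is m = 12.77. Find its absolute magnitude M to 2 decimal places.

5 log₁₀(d/10 pc) = 5 log₁₀(3.180) − 5 = -2.488
M = m − 5 log₁₀(d/10) = 12.77 + 2.488 = 15.258

M ≈ 15.26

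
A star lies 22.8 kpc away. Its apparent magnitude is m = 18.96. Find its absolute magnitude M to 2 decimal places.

d = 22.8 kpc = 22800 pc
5 log₁₀(d/10 pc) = 5 log₁₀(22800) − 5 = 16.790
M = m − 5 log₁₀(d/10) = 18.96 − 16.790 = 2.170

M ≈ 2.17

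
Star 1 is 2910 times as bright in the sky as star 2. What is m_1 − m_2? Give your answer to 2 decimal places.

m_1 − m_2 ≈ -8.66

Pogson: Δm = −2.5 log₁₀(ratio) = −2.5 log₁₀(2910) = −2.5 × 3.4639 = -8.660
Star 1 is brighter, so it has the smaller magnitude: the difference is negative.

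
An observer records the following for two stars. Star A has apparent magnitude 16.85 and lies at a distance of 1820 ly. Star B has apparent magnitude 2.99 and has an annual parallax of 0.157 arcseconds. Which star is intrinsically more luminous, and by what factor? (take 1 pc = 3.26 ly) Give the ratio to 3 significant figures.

Star B is more luminous, by a factor of 45.6.

Star A: d = 1820 ly / 3.26 = 558.3 pc
Star A: M = m − 5 log₁₀ d + 5 = 16.85 − 5·2.7469 + 5 = 8.116
Star B: d = 1/p = 1/0.157″ = 6.369 pc
Star B: M = m − 5 log₁₀ d + 5 = 2.99 − 5·0.8041 + 5 = 3.969
ΔM = M_A − M_B = 8.116 − (3.969) = 4.146; smaller M is more luminous → Star B.
L ratio = 10^(0.4 |ΔM|) = 10^1.658 = 45.55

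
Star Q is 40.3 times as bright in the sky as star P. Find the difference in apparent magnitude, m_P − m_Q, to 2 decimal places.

m_P − m_Q ≈ 4.01

Pogson: Δm = −2.5 log₁₀(ratio) = −2.5 log₁₀(40.3) = −2.5 × 1.6053 = -4.013
Star Q is brighter so has the smaller magnitude: m_P − m_Q is positive.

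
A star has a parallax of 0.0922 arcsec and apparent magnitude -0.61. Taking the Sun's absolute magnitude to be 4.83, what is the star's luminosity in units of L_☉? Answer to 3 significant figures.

d = 1/p = 1/0.0922″ = 10.85 pc
M = m − 5 log₁₀ d + 5 = -0.61 − 5·1.0353 + 5 = -0.786
M − M_☉ = -0.786 − 4.83 = -5.616
L/L_☉ = 10^(−0.4 × -5.616) = 176.4

L/L_☉ ≈ 176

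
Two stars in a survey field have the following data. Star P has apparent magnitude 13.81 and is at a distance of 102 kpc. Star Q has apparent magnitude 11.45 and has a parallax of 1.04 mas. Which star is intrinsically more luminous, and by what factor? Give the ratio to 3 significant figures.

Star P is more luminous, by a factor of 1280.

Star P: d = 102 kpc = 102000 pc
Star P: M = m − 5 log₁₀ d + 5 = 13.81 − 5·5.0086 + 5 = -6.233
Star Q: p = 1.04 mas = 1.04×10^-3″ → d = 1/p = 961.5 pc
Star Q: M = m − 5 log₁₀ d + 5 = 11.45 − 5·2.9830 + 5 = 1.535
ΔM = M_P − M_Q = -6.233 − (1.535) = -7.768; smaller M is more luminous → Star P.
L ratio = 10^(0.4 |ΔM|) = 10^3.107 = 1280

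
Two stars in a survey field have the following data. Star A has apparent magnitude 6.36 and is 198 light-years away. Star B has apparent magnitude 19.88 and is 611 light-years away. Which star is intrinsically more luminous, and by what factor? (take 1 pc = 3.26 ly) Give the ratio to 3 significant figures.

Star A: d = 198 ly / 3.26 = 60.74 pc
Star A: M = m − 5 log₁₀ d + 5 = 6.36 − 5·1.7834 + 5 = 2.443
Star B: d = 611 ly / 3.26 = 187.4 pc
Star B: M = m − 5 log₁₀ d + 5 = 19.88 − 5·2.2728 + 5 = 13.516
ΔM = M_A − M_B = 2.443 − (13.516) = -11.073; smaller M is more luminous → Star A.
L ratio = 10^(0.4 |ΔM|) = 10^4.429 = 26870

Star A is more luminous, by a factor of 26900.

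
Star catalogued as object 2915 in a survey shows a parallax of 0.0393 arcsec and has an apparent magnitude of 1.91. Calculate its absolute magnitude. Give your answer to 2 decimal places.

d = 1/p = 1/0.0393″ = 25.45 pc
5 log₁₀(d/10 pc) = 5 log₁₀(25.45) − 5 = 2.028
M = m − 5 log₁₀(d/10) = 1.91 − 2.028 = -0.118

M ≈ -0.12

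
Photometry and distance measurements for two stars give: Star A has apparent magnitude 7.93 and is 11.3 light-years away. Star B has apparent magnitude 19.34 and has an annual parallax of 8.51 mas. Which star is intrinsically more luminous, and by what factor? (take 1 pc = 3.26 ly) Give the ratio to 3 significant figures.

Star A: d = 11.3 ly / 3.26 = 3.466 pc
Star A: M = m − 5 log₁₀ d + 5 = 7.93 − 5·0.5399 + 5 = 10.231
Star B: p = 8.51 mas = 8.51×10^-3″ → d = 1/p = 117.5 pc
Star B: M = m − 5 log₁₀ d + 5 = 19.34 − 5·2.0701 + 5 = 13.990
ΔM = M_A − M_B = 10.231 − (13.990) = -3.759; smaller M is more luminous → Star A.
L ratio = 10^(0.4 |ΔM|) = 10^1.504 = 31.88

Star A is more luminous, by a factor of 31.9.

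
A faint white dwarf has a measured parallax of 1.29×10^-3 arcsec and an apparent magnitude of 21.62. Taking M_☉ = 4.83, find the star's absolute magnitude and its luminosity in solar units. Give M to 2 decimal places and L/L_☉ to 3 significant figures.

M ≈ 12.17; L/L_☉ ≈ 1.16×10^-3

d = 1/p = 1/1.29×10^-3″ = 775.2 pc
M = m − 5 log₁₀ d + 5 = 21.62 − 5·2.8894 + 5 = 12.173
M − M_☉ = 12.173 − 4.83 = 7.343
L/L_☉ = 10^(−0.4 × 7.343) = 1.156×10^-3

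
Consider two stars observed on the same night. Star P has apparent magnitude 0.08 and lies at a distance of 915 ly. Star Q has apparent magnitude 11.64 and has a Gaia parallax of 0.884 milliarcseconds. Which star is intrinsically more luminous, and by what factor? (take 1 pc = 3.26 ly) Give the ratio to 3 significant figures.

Star P is more luminous, by a factor of 2590.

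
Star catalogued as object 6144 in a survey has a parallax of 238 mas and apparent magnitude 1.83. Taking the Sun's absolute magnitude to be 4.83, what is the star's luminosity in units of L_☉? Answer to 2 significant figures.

L/L_☉ ≈ 2.8

d = 1/p = 1000/238 mas = 4.202 pc
M = m − 5 log₁₀ d + 5 = 1.83 − 5·0.6234 + 5 = 3.713
M − M_☉ = 3.713 − 4.83 = -1.117
L/L_☉ = 10^(−0.4 × -1.117) = 2.798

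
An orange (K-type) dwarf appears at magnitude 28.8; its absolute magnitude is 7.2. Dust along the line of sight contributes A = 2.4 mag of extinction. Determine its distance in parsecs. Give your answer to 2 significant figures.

m − M = 5 log₁₀(d/10 pc) + A  ⇒  28.8 − (7.2) − 2.4 = 5 log₁₀(d/10)
19.200 = 5 log₁₀(d/10)
log₁₀ d = (m − M − A)/5 + 1 = 4.8400
d = 10^4.8400 = 69180 pc

d ≈ 69000 pc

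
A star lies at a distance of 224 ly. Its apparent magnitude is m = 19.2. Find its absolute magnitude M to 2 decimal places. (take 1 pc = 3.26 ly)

d = 224 ly / 3.26 = 68.71 pc
5 log₁₀(d/10 pc) = 5 log₁₀(68.71) − 5 = 4.185
M = m − 5 log₁₀(d/10) = 19.2 − 4.185 = 15.015

M ≈ 15.01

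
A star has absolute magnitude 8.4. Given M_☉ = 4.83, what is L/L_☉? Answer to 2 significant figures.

M − M_☉ = 8.4 − 4.83 = 3.570
L/L_☉ = 10^(−0.4 (M − M_☉)) = 10^-1.428 = 0.03733

L/L_☉ ≈ 0.037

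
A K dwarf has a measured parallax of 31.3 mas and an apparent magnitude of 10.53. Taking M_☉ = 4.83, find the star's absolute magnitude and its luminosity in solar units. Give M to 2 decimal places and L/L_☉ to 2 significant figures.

d = 1/p = 1000/31.3 mas = 31.95 pc
M = m − 5 log₁₀ d + 5 = 10.53 − 5·1.5045 + 5 = 8.008
M − M_☉ = 8.008 − 4.83 = 3.178
L/L_☉ = 10^(−0.4 × 3.178) = 0.05357

M ≈ 8.01; L/L_☉ ≈ 0.054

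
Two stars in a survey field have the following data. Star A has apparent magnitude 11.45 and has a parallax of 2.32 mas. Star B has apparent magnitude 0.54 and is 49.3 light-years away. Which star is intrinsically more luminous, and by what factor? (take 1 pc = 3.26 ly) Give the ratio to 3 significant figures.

Star A: p = 2.32 mas = 2.32×10^-3″ → d = 1/p = 431.0 pc
Star A: M = m − 5 log₁₀ d + 5 = 11.45 − 5·2.6345 + 5 = 3.277
Star B: d = 49.3 ly / 3.26 = 15.12 pc
Star B: M = m − 5 log₁₀ d + 5 = 0.54 − 5·1.1796 + 5 = -0.358
ΔM = M_A − M_B = 3.277 − (-0.358) = 3.636; smaller M is more luminous → Star B.
L ratio = 10^(0.4 |ΔM|) = 10^1.454 = 28.46

Star B is more luminous, by a factor of 28.5.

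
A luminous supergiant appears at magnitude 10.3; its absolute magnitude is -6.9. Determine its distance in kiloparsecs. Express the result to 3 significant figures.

Distance modulus: m − M = 10.3 − (-6.9) = 17.200
m − M = 5 log₁₀ d − 5
log₁₀ d = (m − M)/5 + 1 = 4.4400
d = 10^4.4400 = 27540 pc
= 27.54 kpc

d ≈ 27.5 kpc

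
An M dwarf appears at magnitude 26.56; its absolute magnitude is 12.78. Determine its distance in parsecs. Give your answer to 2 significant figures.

μ = m − M = 13.780
m − M = 5 log₁₀ d − 5
log₁₀ d = (m − M)/5 + 1 = 3.7560
d = 10^3.7560 = 5702 pc

d ≈ 5700 pc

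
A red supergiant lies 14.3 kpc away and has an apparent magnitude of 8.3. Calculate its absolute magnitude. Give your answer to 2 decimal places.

M ≈ -7.48

d = 14.3 kpc = 14300 pc
5 log₁₀(d/10 pc) = 5 log₁₀(14300) − 5 = 15.777
M = m − 5 log₁₀(d/10) = 8.3 − 15.777 = -7.477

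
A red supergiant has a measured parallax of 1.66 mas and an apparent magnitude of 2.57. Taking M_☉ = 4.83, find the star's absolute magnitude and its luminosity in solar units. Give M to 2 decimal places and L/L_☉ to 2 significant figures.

M ≈ -6.33; L/L_☉ ≈ 29000

d = 1/p = 1000/1.66 mas = 602.4 pc
M = m − 5 log₁₀ d + 5 = 2.57 − 5·2.7799 + 5 = -6.329
M − M_☉ = -6.329 − 4.83 = -11.159
L/L_☉ = 10^(−0.4 × -11.159) = 29090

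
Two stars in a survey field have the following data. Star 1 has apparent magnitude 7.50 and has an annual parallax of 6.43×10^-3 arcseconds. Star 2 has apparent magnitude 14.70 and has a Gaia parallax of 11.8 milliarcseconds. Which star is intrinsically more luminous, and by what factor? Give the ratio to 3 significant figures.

Star 1: d = 1/p = 1/6.43×10^-3″ = 155.5 pc
Star 1: M = m − 5 log₁₀ d + 5 = 7.50 − 5·2.1918 + 5 = 1.541
Star 2: p = 11.8 mas = 0.0118″ → d = 1/p = 84.75 pc
Star 2: M = m − 5 log₁₀ d + 5 = 14.70 − 5·1.9281 + 5 = 10.059
ΔM = M_1 − M_2 = 1.541 − (10.059) = -8.518; smaller M is more luminous → Star 1.
L ratio = 10^(0.4 |ΔM|) = 10^3.407 = 2555

Star 1 is more luminous, by a factor of 2550.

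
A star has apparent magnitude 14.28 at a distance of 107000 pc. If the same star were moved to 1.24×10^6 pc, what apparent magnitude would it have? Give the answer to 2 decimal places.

Flux ∝ 1/d², so Δm = 5 log₁₀(d₂/d₁) = 5 log₁₀(1.24×10^6/107000) = 5.320
m₂ = m₁ + Δm = 14.28 + (5.320) = 19.600

m ≈ 19.60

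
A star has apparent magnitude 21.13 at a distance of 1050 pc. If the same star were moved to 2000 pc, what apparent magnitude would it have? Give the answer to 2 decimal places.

Flux ∝ 1/d², so Δm = 5 log₁₀(d₂/d₁) = 5 log₁₀(2000/1050) = 1.399
m₂ = m₁ + Δm = 21.13 + (1.399) = 22.529

m ≈ 22.53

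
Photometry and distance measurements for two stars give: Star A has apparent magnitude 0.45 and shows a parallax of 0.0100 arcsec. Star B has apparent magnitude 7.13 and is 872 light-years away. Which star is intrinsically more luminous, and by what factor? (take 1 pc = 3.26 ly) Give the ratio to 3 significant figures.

Star A is more luminous, by a factor of 65.7.

Star A: d = 1/p = 1/0.0100″ = 100.0 pc
Star A: M = m − 5 log₁₀ d + 5 = 0.45 − 5·2.0000 + 5 = -4.550
Star B: d = 872 ly / 3.26 = 267.5 pc
Star B: M = m − 5 log₁₀ d + 5 = 7.13 − 5·2.4273 + 5 = -0.006
ΔM = M_A − M_B = -4.550 − (-0.006) = -4.544; smaller M is more luminous → Star A.
L ratio = 10^(0.4 |ΔM|) = 10^1.817 = 65.68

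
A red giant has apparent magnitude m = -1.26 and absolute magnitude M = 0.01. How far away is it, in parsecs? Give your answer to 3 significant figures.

d ≈ 5.57 pc

Distance modulus: m − M = -1.26 − (0.01) = -1.270
m − M = 5 log₁₀ d − 5
log₁₀ d = (m − M)/5 + 1 = 0.7460
d = 10^0.7460 = 5.572 pc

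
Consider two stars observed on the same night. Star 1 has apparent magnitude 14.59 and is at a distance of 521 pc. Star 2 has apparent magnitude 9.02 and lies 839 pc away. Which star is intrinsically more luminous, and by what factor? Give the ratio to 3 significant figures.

Star 1: M = m − 5 log₁₀ d + 5 = 14.59 − 5·2.7168 + 5 = 6.006
Star 2: M = m − 5 log₁₀ d + 5 = 9.02 − 5·2.9238 + 5 = -0.599
ΔM = M_1 − M_2 = 6.006 − (-0.599) = 6.605; smaller M is more luminous → Star 2.
L ratio = 10^(0.4 |ΔM|) = 10^2.642 = 438.4

Star 2 is more luminous, by a factor of 438.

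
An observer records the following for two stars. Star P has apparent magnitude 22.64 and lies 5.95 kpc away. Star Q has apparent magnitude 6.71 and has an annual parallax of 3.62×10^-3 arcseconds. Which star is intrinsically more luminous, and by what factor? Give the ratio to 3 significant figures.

Star Q is more luminous, by a factor of 5080.

Star P: d = 5.95 kpc = 5950 pc
Star P: M = m − 5 log₁₀ d + 5 = 22.64 − 5·3.7745 + 5 = 8.767
Star Q: d = 1/p = 1/3.62×10^-3″ = 276.2 pc
Star Q: M = m − 5 log₁₀ d + 5 = 6.71 − 5·2.4413 + 5 = -0.496
ΔM = M_P − M_Q = 8.767 − (-0.496) = 9.264; smaller M is more luminous → Star Q.
L ratio = 10^(0.4 |ΔM|) = 10^3.706 = 5076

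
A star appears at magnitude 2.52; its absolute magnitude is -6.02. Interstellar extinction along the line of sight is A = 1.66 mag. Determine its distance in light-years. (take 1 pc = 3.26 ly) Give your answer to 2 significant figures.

d ≈ 770 ly

m − M = 5 log₁₀(d/10 pc) + A  ⇒  2.52 − (-6.02) − 1.66 = 5 log₁₀(d/10)
6.880 = 5 log₁₀(d/10)
log₁₀ d = (m − M − A)/5 + 1 = 2.3760
d = 10^2.3760 = 237.7 pc
= 774.8 ly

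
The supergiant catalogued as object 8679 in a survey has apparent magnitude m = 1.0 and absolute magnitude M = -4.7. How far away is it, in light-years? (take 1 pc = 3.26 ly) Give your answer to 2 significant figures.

Distance modulus: m − M = 1.0 − (-4.7) = 5.700
m − M = 5 log₁₀ d − 5
log₁₀ d = (m − M)/5 + 1 = 2.1400
d = 10^2.1400 = 138.0 pc
= 450.0 ly

d ≈ 450 ly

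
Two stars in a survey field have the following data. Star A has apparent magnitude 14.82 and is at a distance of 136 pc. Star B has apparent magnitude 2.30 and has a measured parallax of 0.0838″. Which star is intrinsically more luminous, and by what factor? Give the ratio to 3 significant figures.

Star A: M = m − 5 log₁₀ d + 5 = 14.82 − 5·2.1335 + 5 = 9.152
Star B: d = 1/p = 1/0.0838″ = 11.93 pc
Star B: M = m − 5 log₁₀ d + 5 = 2.30 − 5·1.0768 + 5 = 1.916
ΔM = M_A − M_B = 9.152 − (1.916) = 7.236; smaller M is more luminous → Star B.
L ratio = 10^(0.4 |ΔM|) = 10^2.894 = 784.2

Star B is more luminous, by a factor of 784.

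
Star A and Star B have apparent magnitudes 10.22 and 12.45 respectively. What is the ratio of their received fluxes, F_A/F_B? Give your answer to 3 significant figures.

F_A/F_B ≈ 7.80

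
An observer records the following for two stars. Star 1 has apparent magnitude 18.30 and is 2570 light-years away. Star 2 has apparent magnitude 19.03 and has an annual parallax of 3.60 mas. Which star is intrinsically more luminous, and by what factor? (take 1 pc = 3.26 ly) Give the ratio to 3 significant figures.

Star 1 is more luminous, by a factor of 15.8.

Star 1: d = 2570 ly / 3.26 = 788.3 pc
Star 1: M = m − 5 log₁₀ d + 5 = 18.30 − 5·2.8967 + 5 = 8.816
Star 2: p = 3.60 mas = 3.60×10^-3″ → d = 1/p = 277.8 pc
Star 2: M = m − 5 log₁₀ d + 5 = 19.03 − 5·2.4437 + 5 = 11.812
ΔM = M_1 − M_2 = 8.816 − (11.812) = -2.995; smaller M is more luminous → Star 1.
L ratio = 10^(0.4 |ΔM|) = 10^1.198 = 15.78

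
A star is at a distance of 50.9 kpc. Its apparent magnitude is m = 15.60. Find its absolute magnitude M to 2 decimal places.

M ≈ -2.93

d = 50.9 kpc = 50900 pc
5 log₁₀(d/10 pc) = 5 log₁₀(50900) − 5 = 18.534
M = m − 5 log₁₀(d/10) = 15.60 − 18.534 = -2.934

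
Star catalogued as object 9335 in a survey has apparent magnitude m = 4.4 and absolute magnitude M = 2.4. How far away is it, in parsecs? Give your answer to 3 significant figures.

Distance modulus: m − M = 4.4 − (2.4) = 2.000
m − M = 5 log₁₀ d − 5
log₁₀ d = (m − M)/5 + 1 = 1.4000
d = 10^1.4000 = 25.12 pc

d ≈ 25.1 pc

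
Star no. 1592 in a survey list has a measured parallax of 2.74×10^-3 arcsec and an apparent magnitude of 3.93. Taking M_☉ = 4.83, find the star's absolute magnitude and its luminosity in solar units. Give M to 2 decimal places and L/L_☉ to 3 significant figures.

d = 1/p = 1/2.74×10^-3″ = 365.0 pc
M = m − 5 log₁₀ d + 5 = 3.93 − 5·2.5622 + 5 = -3.881
M − M_☉ = -3.881 − 4.83 = -8.711
L/L_☉ = 10^(−0.4 × -8.711) = 3051

M ≈ -3.88; L/L_☉ ≈ 3050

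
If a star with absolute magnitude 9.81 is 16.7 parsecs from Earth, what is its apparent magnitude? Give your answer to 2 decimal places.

m ≈ 10.92

m = M + 5 log₁₀ d − 5 = 9.81 + 5·1.2227 − 5 = 10.924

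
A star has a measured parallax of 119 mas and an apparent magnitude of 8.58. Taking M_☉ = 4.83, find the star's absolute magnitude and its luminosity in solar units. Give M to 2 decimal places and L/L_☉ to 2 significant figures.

M ≈ 8.96; L/L_☉ ≈ 0.022

d = 1/p = 1000/119 mas = 8.403 pc
M = m − 5 log₁₀ d + 5 = 8.58 − 5·0.9245 + 5 = 8.958
M − M_☉ = 8.958 − 4.83 = 4.128
L/L_☉ = 10^(−0.4 × 4.128) = 0.02233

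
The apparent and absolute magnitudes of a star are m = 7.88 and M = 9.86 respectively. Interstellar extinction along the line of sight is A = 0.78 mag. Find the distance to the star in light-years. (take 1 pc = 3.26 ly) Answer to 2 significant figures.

d ≈ 9.1 ly

m − M = 5 log₁₀(d/10 pc) + A  ⇒  7.88 − (9.86) − 0.78 = 5 log₁₀(d/10)
-2.760 = 5 log₁₀(d/10)
log₁₀ d = (m − M − A)/5 + 1 = 0.4480
d = 10^0.4480 = 2.805 pc
= 9.146 ly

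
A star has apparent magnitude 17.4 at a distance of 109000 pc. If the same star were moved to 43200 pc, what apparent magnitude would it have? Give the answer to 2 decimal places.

m ≈ 15.39

Flux ∝ 1/d², so Δm = 5 log₁₀(d₂/d₁) = 5 log₁₀(43200/109000) = -2.010
m₂ = m₁ + Δm = 17.4 + (-2.010) = 15.390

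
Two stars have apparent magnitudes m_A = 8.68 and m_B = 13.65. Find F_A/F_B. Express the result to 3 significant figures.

F_A/F_B ≈ 97.3

Magnitude difference = -4.97
Flux ratio = 10^(−0.4 Δm) = 10^(−0.4 × -4.97) = 10^1.988 = 97.27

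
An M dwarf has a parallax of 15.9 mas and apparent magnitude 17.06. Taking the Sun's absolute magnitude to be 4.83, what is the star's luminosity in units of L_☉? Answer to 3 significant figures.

L/L_☉ ≈ 5.07×10^-4

d = 1/p = 1000/15.9 mas = 62.89 pc
M = m − 5 log₁₀ d + 5 = 17.06 − 5·1.7986 + 5 = 13.067
M − M_☉ = 13.067 − 4.83 = 8.237
L/L_☉ = 10^(−0.4 × 8.237) = 5.072×10^-4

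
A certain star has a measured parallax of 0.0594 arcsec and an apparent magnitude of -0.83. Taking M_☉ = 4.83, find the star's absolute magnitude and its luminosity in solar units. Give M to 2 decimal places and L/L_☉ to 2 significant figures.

d = 1/p = 1/0.0594″ = 16.84 pc
M = m − 5 log₁₀ d + 5 = -0.83 − 5·1.2262 + 5 = -1.961
M − M_☉ = -1.961 − 4.83 = -6.791
L/L_☉ = 10^(−0.4 × -6.791) = 520.5

M ≈ -1.96; L/L_☉ ≈ 520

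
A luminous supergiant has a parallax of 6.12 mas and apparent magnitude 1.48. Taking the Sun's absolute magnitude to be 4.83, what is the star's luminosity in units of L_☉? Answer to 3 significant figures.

L/L_☉ ≈ 5840

d = 1/p = 1000/6.12 mas = 163.4 pc
M = m − 5 log₁₀ d + 5 = 1.48 − 5·2.2132 + 5 = -4.586
M − M_☉ = -4.586 − 4.83 = -9.416
L/L_☉ = 10^(−0.4 × -9.416) = 5841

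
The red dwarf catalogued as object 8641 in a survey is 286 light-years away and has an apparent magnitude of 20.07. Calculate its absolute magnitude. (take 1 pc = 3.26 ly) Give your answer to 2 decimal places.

M ≈ 15.35

d = 286 ly / 3.26 = 87.73 pc
5 log₁₀(d/10 pc) = 5 log₁₀(87.73) − 5 = 4.716
M = m − 5 log₁₀(d/10) = 20.07 − 4.716 = 15.354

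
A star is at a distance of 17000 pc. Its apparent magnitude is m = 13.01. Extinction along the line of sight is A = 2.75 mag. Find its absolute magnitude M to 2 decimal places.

5 log₁₀(d/10 pc) = 5 log₁₀(17000) − 5 = 16.152
M = m − 5 log₁₀(d/10) − A = 13.01 − 16.152 − 2.75 = -5.892

M ≈ -5.89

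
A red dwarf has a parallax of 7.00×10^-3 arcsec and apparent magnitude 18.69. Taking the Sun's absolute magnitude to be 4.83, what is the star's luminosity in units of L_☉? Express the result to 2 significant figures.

L/L_☉ ≈ 5.8×10^-4

d = 1/p = 1/7.00×10^-3″ = 142.9 pc
M = m − 5 log₁₀ d + 5 = 18.69 − 5·2.1549 + 5 = 12.915
M − M_☉ = 12.915 − 4.83 = 8.085
L/L_☉ = 10^(−0.4 × 8.085) = 5.832×10^-4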